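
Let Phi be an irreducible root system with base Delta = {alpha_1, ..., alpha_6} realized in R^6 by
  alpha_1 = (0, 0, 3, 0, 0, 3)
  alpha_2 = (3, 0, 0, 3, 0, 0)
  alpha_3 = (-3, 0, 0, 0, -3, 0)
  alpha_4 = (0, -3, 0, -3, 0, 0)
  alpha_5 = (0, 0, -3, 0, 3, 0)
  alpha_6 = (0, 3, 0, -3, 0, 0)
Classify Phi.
D_6

Compute the Cartan integers a_ij = 2(alpha_i, alpha_j)/(alpha_j, alpha_j); the resulting 6x6 Cartan matrix is
[[2, 0, 0, 0, -1, 0], [0, 2, -1, -1, 0, -1], [0, -1, 2, 0, -1, 0], [0, -1, 0, 2, 0, 0], [-1, 0, -1, 0, 2, 0], [0, -1, 0, 0, 0, 2]].
All simple roots have the same length, so the diagram is simply laced. The associated Dynkin diagram is a chain of 4 nodes with a fork of two nodes at one end (D_6), so the type is D_6 (the algebra so(12)).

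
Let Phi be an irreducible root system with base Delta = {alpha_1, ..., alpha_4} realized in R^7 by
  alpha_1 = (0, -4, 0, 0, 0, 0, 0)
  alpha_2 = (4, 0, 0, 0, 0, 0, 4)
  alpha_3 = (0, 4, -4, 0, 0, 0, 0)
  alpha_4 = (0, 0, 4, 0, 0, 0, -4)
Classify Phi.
B4

Compute the Cartan integers a_ij = 2(alpha_i, alpha_j)/(alpha_j, alpha_j); the resulting 4x4 Cartan matrix is
[[2, 0, -1, 0], [0, 2, 0, -1], [-2, 0, 2, -1], [0, -1, -1, 2]].
The roots have two lengths (squared-length ratio 2:1); the short ones are alpha_{1}. The associated Dynkin diagram is a chain of 4 nodes with a double edge at one end; the terminal node there is the unique short simple root (B_4), so the type is B_4 (the algebra so(9)).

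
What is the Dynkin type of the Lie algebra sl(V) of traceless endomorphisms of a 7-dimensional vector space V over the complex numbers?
This is sl(7), which has dimension 7^2 - 1 = 48 and rank 7 - 1 = 6 (a Cartan subalgebra is the diagonal traceless matrices). In the classification of classical Lie algebras, the special linear algebra sl(n+1) has type A_n; here n = 6, so the Dynkin diagram is a chain of 6 nodes with single edges (A_6). Hence the type is A_6.

A_6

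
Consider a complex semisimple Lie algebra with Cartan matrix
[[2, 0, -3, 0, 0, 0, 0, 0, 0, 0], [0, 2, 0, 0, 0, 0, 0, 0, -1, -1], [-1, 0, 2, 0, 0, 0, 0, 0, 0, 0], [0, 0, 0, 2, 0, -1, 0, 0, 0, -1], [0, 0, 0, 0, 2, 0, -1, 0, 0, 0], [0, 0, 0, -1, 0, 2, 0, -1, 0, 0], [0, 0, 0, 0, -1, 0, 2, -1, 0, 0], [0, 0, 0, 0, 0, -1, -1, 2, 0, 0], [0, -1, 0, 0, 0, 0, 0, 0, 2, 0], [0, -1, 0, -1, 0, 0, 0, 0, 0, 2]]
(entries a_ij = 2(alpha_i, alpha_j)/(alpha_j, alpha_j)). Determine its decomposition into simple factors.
A_8 ⊕ G_2

The diagram associated to this matrix has two connected components: the simple roots {alpha_2, alpha_4, alpha_5, alpha_6, alpha_7, alpha_8, alpha_9, alpha_10} form a chain of 8 nodes with single edges (A_8), and {alpha_1, alpha_3} form two nodes joined by a triple edge (G_2). A semisimple Lie algebra decomposes uniquely as the direct sum of simple ideals, one per connected component of its Dynkin diagram, so g ≅ A_8 ⊕ G_2 (dimension 80 + 14 = 94).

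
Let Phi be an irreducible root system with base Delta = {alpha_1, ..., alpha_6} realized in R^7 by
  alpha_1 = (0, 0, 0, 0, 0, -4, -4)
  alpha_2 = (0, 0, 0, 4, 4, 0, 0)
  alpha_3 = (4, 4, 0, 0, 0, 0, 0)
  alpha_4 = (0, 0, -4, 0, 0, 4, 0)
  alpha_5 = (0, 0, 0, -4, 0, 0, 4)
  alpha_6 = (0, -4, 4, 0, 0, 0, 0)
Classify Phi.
type A_6

Compute the Cartan integers a_ij = 2(alpha_i, alpha_j)/(alpha_j, alpha_j); the resulting 6x6 Cartan matrix is
[[2, 0, 0, -1, -1, 0], [0, 2, 0, 0, -1, 0], [0, 0, 2, 0, 0, -1], [-1, 0, 0, 2, 0, -1], [-1, -1, 0, 0, 2, 0], [0, 0, -1, -1, 0, 2]].
All simple roots have the same length, so the diagram is simply laced. The associated Dynkin diagram is a chain of 6 nodes with single edges (A_6), so the type is A_6 (the algebra sl(7)).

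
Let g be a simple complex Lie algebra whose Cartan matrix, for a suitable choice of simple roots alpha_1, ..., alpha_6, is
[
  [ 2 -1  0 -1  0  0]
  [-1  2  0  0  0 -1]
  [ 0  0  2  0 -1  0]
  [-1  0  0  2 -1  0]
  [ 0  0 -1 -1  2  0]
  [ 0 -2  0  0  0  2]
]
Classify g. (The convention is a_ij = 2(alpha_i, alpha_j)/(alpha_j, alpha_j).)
The matrix has rank 6 with 2's on the diagonal. Reading the off-diagonal entries as Dynkin edges (a single edge where a_ij = a_ji = -1; a double or triple edge where a_ij * a_ji = 2 or 3), the diagram is a chain of 6 nodes with a double edge at one end; the terminal node there is the unique long simple root (C_6). One simple-root ordering that puts it in standard form is (alpha_3, alpha_5, alpha_4, alpha_1, alpha_2, alpha_6). So the algebra is type C_6, i.e. sp(12).

C_6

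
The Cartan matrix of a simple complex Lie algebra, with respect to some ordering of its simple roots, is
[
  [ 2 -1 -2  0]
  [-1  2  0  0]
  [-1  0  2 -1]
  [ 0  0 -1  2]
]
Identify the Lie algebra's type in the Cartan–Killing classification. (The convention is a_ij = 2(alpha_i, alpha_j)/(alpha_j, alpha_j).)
The matrix has rank 4 with 2's on the diagonal. Reading the off-diagonal entries as Dynkin edges (a single edge where a_ij = a_ji = -1; a double or triple edge where a_ij * a_ji = 2 or 3), the diagram is a chain of 4 nodes with a double edge between the middle two (F_4). One simple-root ordering that puts it in standard form is (alpha_2, alpha_1, alpha_3, alpha_4). So the algebra is type F_4.

F_4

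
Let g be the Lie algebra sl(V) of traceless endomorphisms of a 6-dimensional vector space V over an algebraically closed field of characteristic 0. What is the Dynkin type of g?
This is sl(6), which has dimension 6^2 - 1 = 35 and rank 6 - 1 = 5 (a Cartan subalgebra is the diagonal traceless matrices). In the classification of classical Lie algebras, the special linear algebra sl(n+1) has type A_n; here n = 5, so the Dynkin diagram is a chain of 5 nodes with single edges (A_5). Hence the type is A_5.

A_5 (sl(6))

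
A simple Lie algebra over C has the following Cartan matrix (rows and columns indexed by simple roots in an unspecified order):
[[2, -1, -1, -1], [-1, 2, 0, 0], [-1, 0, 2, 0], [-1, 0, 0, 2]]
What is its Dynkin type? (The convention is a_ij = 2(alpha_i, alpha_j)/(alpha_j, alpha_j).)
D_4

The matrix has rank 4 with 2's on the diagonal. Reading the off-diagonal entries as Dynkin edges (a single edge where a_ij = a_ji = -1; a double or triple edge where a_ij * a_ji = 2 or 3), the diagram is a chain of 2 nodes with a fork of two nodes at one end (D_4). One simple-root ordering that puts it in standard form is (alpha_2, alpha_1, alpha_3, alpha_4). So the algebra is type D_4, i.e. so(8).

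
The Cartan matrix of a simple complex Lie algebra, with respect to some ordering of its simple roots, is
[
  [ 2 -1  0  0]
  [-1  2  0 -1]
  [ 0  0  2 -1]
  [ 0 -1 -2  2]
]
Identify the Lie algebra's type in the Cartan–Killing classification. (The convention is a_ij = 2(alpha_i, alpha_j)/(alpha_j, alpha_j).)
B_4

The matrix has rank 4 with 2's on the diagonal. Reading the off-diagonal entries as Dynkin edges (a single edge where a_ij = a_ji = -1; a double or triple edge where a_ij * a_ji = 2 or 3), the diagram is a chain of 4 nodes with a double edge at one end; the terminal node there is the unique short simple root (B_4). One simple-root ordering that puts it in standard form is (alpha_1, alpha_2, alpha_4, alpha_3). So the algebra is type B_4, i.e. so(9).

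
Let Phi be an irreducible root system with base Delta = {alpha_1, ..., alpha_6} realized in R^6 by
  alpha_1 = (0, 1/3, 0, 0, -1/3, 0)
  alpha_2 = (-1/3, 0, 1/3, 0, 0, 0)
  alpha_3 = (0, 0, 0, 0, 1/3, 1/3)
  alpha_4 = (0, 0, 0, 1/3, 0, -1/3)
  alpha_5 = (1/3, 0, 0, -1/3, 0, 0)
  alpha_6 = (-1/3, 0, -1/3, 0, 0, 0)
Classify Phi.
D6

Compute the Cartan integers a_ij = 2(alpha_i, alpha_j)/(alpha_j, alpha_j); the resulting 6x6 Cartan matrix is
[[2, 0, -1, 0, 0, 0], [0, 2, 0, 0, -1, 0], [-1, 0, 2, -1, 0, 0], [0, 0, -1, 2, -1, 0], [0, -1, 0, -1, 2, -1], [0, 0, 0, 0, -1, 2]].
All simple roots have the same length, so the diagram is simply laced. The associated Dynkin diagram is a chain of 4 nodes with a fork of two nodes at one end (D_6), so the type is D_6 (the algebra so(12)).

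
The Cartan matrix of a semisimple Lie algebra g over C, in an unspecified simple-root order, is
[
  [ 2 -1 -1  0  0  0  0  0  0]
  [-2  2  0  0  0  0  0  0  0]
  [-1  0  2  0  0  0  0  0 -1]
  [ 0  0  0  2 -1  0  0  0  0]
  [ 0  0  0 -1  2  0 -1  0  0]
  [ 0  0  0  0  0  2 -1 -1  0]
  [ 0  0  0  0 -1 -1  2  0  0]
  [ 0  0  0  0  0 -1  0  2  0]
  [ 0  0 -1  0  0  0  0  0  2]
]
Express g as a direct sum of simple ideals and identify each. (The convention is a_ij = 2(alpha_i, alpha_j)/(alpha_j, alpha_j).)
A_5 (sl(6)) + C_4 (sp(8))

The diagram associated to this matrix has two connected components: the simple roots {alpha_4, alpha_5, alpha_6, alpha_7, alpha_8} form a chain of 5 nodes with single edges (A_5), and {alpha_1, alpha_2, alpha_3, alpha_9} form a chain of 4 nodes with a double edge at one end; the terminal node there is the unique long simple root (C_4). A semisimple Lie algebra decomposes uniquely as the direct sum of simple ideals, one per connected component of its Dynkin diagram, so g ≅ A_5 ⊕ C_4 (dimension 35 + 36 = 71).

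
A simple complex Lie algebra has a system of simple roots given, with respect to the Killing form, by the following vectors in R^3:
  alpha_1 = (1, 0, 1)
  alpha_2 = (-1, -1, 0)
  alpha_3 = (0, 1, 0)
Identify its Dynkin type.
B_3 (so(7))

Compute the Cartan integers a_ij = 2(alpha_i, alpha_j)/(alpha_j, alpha_j); the resulting 3x3 Cartan matrix is
[[2, -1, 0], [-1, 2, -2], [0, -1, 2]].
The roots have two lengths (squared-length ratio 2:1); the short ones are alpha_{3}. The associated Dynkin diagram is a chain of 3 nodes with a double edge at one end; the terminal node there is the unique short simple root (B_3), so the type is B_3 (the algebra so(7)).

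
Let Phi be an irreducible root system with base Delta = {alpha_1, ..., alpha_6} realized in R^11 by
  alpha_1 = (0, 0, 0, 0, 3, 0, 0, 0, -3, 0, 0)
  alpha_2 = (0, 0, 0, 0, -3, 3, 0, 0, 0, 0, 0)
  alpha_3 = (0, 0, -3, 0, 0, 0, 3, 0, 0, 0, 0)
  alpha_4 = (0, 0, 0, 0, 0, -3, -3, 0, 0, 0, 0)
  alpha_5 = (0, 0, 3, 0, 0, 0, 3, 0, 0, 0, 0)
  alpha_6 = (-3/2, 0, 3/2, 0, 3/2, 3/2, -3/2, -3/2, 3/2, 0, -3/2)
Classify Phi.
Compute the Cartan integers a_ij = 2(alpha_i, alpha_j)/(alpha_j, alpha_j); the resulting 6x6 Cartan matrix is
[[2, -1, 0, 0, 0, 0], [-1, 2, 0, -1, 0, 0], [0, 0, 2, -1, 0, -1], [0, -1, -1, 2, -1, 0], [0, 0, 0, -1, 2, 0], [0, 0, -1, 0, 0, 2]].
All simple roots have the same length, so the diagram is simply laced. The associated Dynkin diagram is a chain of 5 nodes with one extra node attached to the third node from one end (E_6), so the type is E_6.

type E_6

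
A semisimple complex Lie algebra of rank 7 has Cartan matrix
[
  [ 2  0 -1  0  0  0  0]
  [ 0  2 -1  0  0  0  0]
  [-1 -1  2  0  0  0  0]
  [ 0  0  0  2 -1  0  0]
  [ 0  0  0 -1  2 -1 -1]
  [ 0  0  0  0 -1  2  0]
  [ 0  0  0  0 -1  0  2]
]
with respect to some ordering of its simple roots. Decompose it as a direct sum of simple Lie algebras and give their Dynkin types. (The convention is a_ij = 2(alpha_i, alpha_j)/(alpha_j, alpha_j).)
The diagram associated to this matrix has two connected components: the simple roots {alpha_1, alpha_2, alpha_3} form a chain of 3 nodes with single edges (A_3), and {alpha_4, alpha_5, alpha_6, alpha_7} form a chain of 2 nodes with a fork of two nodes at one end (D_4). A semisimple Lie algebra decomposes uniquely as the direct sum of simple ideals, one per connected component of its Dynkin diagram, so g ≅ A_3 ⊕ D_4 (dimension 15 + 28 = 43).

A_3 ⊕ D_4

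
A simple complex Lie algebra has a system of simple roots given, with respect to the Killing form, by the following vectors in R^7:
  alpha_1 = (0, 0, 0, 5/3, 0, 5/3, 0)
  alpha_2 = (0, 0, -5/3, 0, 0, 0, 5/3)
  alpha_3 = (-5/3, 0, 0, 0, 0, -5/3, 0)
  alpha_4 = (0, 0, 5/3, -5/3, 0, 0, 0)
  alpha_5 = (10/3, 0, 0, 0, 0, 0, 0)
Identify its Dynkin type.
Compute the Cartan integers a_ij = 2(alpha_i, alpha_j)/(alpha_j, alpha_j); the resulting 5x5 Cartan matrix is
[[2, 0, -1, -1, 0], [0, 2, 0, -1, 0], [-1, 0, 2, 0, -1], [-1, -1, 0, 2, 0], [0, 0, -2, 0, 2]].
The roots have two lengths (squared-length ratio 2:1); the short ones are alpha_{1,2,3,4}. The associated Dynkin diagram is a chain of 5 nodes with a double edge at one end; the terminal node there is the unique long simple root (C_5), so the type is C_5 (the algebra sp(10)).

C_5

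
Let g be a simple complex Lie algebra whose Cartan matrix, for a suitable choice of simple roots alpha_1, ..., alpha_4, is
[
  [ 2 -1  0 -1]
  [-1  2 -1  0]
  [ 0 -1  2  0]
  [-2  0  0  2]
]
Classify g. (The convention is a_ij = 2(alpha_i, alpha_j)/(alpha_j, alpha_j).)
The matrix has rank 4 with 2's on the diagonal. Reading the off-diagonal entries as Dynkin edges (a single edge where a_ij = a_ji = -1; a double or triple edge where a_ij * a_ji = 2 or 3), the diagram is a chain of 4 nodes with a double edge at one end; the terminal node there is the unique long simple root (C_4). One simple-root ordering that puts it in standard form is (alpha_3, alpha_2, alpha_1, alpha_4). So the algebra is type C_4, i.e. sp(8).

C4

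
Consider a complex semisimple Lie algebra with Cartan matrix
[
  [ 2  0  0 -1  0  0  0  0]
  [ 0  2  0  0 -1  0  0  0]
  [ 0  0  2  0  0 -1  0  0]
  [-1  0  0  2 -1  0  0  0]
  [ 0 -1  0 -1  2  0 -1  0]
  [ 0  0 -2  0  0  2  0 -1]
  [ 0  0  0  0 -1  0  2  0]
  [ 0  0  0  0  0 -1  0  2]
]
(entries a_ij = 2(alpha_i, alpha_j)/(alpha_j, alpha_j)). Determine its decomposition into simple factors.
type B_3 + type D_5

The diagram associated to this matrix has two connected components: the simple roots {alpha_3, alpha_6, alpha_8} form a chain of 3 nodes with a double edge at one end; the terminal node there is the unique short simple root (B_3), and {alpha_1, alpha_2, alpha_4, alpha_5, alpha_7} form a chain of 3 nodes with a fork of two nodes at one end (D_5). A semisimple Lie algebra decomposes uniquely as the direct sum of simple ideals, one per connected component of its Dynkin diagram, so g ≅ B_3 ⊕ D_5 (dimension 21 + 45 = 66).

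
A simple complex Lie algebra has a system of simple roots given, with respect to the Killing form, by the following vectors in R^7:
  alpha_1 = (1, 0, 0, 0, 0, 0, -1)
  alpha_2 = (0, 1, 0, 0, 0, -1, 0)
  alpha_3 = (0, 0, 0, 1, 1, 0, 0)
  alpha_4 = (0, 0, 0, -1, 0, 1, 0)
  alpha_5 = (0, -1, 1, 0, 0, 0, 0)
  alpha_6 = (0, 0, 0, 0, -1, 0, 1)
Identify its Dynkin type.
A_6 (sl(7))

Compute the Cartan integers a_ij = 2(alpha_i, alpha_j)/(alpha_j, alpha_j); the resulting 6x6 Cartan matrix is
[[2, 0, 0, 0, 0, -1], [0, 2, 0, -1, -1, 0], [0, 0, 2, -1, 0, -1], [0, -1, -1, 2, 0, 0], [0, -1, 0, 0, 2, 0], [-1, 0, -1, 0, 0, 2]].
All simple roots have the same length, so the diagram is simply laced. The associated Dynkin diagram is a chain of 6 nodes with single edges (A_6), so the type is A_6 (the algebra sl(7)).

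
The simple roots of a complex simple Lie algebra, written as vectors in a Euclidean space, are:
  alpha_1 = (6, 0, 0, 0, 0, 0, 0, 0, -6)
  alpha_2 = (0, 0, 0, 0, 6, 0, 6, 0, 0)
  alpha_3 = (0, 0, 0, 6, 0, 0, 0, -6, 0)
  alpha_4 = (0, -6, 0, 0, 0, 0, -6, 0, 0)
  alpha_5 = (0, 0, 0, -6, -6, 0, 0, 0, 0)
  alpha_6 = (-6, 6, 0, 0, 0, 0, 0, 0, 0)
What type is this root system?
Compute the Cartan integers a_ij = 2(alpha_i, alpha_j)/(alpha_j, alpha_j); the resulting 6x6 Cartan matrix is
[[2, 0, 0, 0, 0, -1], [0, 2, 0, -1, -1, 0], [0, 0, 2, 0, -1, 0], [0, -1, 0, 2, 0, -1], [0, -1, -1, 0, 2, 0], [-1, 0, 0, -1, 0, 2]].
All simple roots have the same length, so the diagram is simply laced. The associated Dynkin diagram is a chain of 6 nodes with single edges (A_6), so the type is A_6 (the algebra sl(7)).

type A_6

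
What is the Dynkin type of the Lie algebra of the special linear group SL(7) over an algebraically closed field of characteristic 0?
A6

This is sl(7), which has dimension 7^2 - 1 = 48 and rank 7 - 1 = 6 (a Cartan subalgebra is the diagonal traceless matrices). In the classification of classical Lie algebras, the special linear algebra sl(n+1) has type A_n; here n = 6, so the Dynkin diagram is a chain of 6 nodes with single edges (A_6). Hence the type is A_6.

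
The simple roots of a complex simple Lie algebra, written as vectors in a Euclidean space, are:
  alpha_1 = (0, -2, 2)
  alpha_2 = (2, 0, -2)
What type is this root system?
Compute the Cartan integers a_ij = 2(alpha_i, alpha_j)/(alpha_j, alpha_j); the resulting 2x2 Cartan matrix is
[[2, -1], [-1, 2]].
All simple roots have the same length, so the diagram is simply laced. The associated Dynkin diagram is a chain of 2 nodes with single edges (A_2), so the type is A_2 (the algebra sl(3)).

A_2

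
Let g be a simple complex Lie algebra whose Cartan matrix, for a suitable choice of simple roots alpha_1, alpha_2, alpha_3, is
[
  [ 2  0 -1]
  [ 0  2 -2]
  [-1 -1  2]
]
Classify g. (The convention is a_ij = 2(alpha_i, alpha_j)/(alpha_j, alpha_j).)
C_3

The matrix has rank 3 with 2's on the diagonal. Reading the off-diagonal entries as Dynkin edges (a single edge where a_ij = a_ji = -1; a double or triple edge where a_ij * a_ji = 2 or 3), the diagram is a chain of 3 nodes with a double edge at one end; the terminal node there is the unique long simple root (C_3). One simple-root ordering that puts it in standard form is (alpha_1, alpha_3, alpha_2). So the algebra is type C_3, i.e. sp(6).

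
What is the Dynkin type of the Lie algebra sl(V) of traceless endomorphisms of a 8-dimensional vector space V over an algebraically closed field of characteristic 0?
A_7 (sl(8))

This is sl(8), which has dimension 8^2 - 1 = 63 and rank 8 - 1 = 7 (a Cartan subalgebra is the diagonal traceless matrices). In the classification of classical Lie algebras, the special linear algebra sl(n+1) has type A_n; here n = 7, so the Dynkin diagram is a chain of 7 nodes with single edges (A_7). Hence the type is A_7.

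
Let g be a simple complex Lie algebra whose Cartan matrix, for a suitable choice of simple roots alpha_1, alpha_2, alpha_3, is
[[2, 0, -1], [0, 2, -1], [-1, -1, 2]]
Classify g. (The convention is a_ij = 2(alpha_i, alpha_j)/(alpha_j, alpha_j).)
The matrix has rank 3 with 2's on the diagonal. Reading the off-diagonal entries as Dynkin edges (a single edge where a_ij = a_ji = -1; a double or triple edge where a_ij * a_ji = 2 or 3), the diagram is a chain of 3 nodes with single edges (A_3). One simple-root ordering that puts it in standard form is (alpha_1, alpha_3, alpha_2). So the algebra is type A_3, i.e. sl(4).

A_3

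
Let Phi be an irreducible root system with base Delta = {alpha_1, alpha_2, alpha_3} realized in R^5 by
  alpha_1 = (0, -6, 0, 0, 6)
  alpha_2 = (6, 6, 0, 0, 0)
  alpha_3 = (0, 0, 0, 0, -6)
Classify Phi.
Compute the Cartan integers a_ij = 2(alpha_i, alpha_j)/(alpha_j, alpha_j); the resulting 3x3 Cartan matrix is
[[2, -1, -2], [-1, 2, 0], [-1, 0, 2]].
The roots have two lengths (squared-length ratio 2:1); the short ones are alpha_{3}. The associated Dynkin diagram is a chain of 3 nodes with a double edge at one end; the terminal node there is the unique short simple root (B_3), so the type is B_3 (the algebra so(7)).

B3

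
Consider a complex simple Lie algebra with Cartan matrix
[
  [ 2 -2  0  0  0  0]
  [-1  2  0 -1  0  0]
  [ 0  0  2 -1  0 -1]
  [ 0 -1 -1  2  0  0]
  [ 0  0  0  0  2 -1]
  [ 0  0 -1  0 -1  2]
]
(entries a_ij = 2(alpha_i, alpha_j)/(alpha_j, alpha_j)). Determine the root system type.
type C_6

The matrix has rank 6 with 2's on the diagonal. Reading the off-diagonal entries as Dynkin edges (a single edge where a_ij = a_ji = -1; a double or triple edge where a_ij * a_ji = 2 or 3), the diagram is a chain of 6 nodes with a double edge at one end; the terminal node there is the unique long simple root (C_6). One simple-root ordering that puts it in standard form is (alpha_5, alpha_6, alpha_3, alpha_4, alpha_2, alpha_1). So the algebra is type C_6, i.e. sp(12).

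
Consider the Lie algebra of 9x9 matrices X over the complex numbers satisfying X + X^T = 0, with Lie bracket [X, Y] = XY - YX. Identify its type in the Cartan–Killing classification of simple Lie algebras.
This is so(9) with 9 odd, which has dimension 9(9-1)/2 = 36 and rank (9-1)/2 = 4. In the classification of classical Lie algebras, the orthogonal algebra so(2n+1) in an odd number of variables has type B_n; here n = 4, so the Dynkin diagram is a chain of 4 nodes with a double edge at one end; the terminal node there is the unique short simple root (B_4). Hence the type is B_4.

type B_4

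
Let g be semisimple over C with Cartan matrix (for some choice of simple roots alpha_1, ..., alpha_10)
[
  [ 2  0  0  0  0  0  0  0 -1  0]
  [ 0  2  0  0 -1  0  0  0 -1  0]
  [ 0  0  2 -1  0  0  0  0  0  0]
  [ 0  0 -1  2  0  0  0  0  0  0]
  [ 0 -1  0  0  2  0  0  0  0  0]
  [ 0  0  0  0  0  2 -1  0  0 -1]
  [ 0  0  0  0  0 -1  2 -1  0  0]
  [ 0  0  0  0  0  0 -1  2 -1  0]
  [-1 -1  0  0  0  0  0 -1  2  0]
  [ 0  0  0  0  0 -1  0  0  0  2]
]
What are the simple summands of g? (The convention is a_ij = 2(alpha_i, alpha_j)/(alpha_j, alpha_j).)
The diagram associated to this matrix has two connected components: the simple roots {alpha_3, alpha_4} form a chain of 2 nodes with single edges (A_2), and {alpha_1, alpha_2, alpha_5, alpha_6, alpha_7, alpha_8, alpha_9, alpha_10} form a chain of 7 nodes with one extra node attached to the third node from one end (E_8). A semisimple Lie algebra decomposes uniquely as the direct sum of simple ideals, one per connected component of its Dynkin diagram, so g ≅ A_2 ⊕ E_8 (dimension 8 + 248 = 256).

type A_2 ⊕ type E_8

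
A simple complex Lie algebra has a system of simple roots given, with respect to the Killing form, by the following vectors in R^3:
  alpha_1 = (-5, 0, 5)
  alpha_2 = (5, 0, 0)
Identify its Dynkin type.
Compute the Cartan integers a_ij = 2(alpha_i, alpha_j)/(alpha_j, alpha_j); the resulting 2x2 Cartan matrix is
[[2, -2], [-1, 2]].
The roots have two lengths (squared-length ratio 2:1); the short ones are alpha_{2}. The associated Dynkin diagram is a chain of 2 nodes with a double edge at one end; the terminal node there is the unique short simple root (B_2), so the type is B_2 (the algebra so(5)).

B_2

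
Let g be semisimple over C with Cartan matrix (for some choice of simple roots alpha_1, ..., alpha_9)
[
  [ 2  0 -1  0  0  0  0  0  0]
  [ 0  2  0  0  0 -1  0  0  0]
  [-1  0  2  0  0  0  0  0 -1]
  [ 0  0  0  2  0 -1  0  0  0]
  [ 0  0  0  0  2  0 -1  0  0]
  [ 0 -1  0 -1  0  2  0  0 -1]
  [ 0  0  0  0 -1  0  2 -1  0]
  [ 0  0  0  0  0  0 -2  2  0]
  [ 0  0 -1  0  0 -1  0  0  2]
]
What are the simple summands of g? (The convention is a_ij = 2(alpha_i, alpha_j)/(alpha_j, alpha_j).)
C_3 (sp(6)) ⊕ D_6 (so(12))

The diagram associated to this matrix has two connected components: the simple roots {alpha_5, alpha_7, alpha_8} form a chain of 3 nodes with a double edge at one end; the terminal node there is the unique long simple root (C_3), and {alpha_1, alpha_2, alpha_3, alpha_4, alpha_6, alpha_9} form a chain of 4 nodes with a fork of two nodes at one end (D_6). A semisimple Lie algebra decomposes uniquely as the direct sum of simple ideals, one per connected component of its Dynkin diagram, so g ≅ C_3 ⊕ D_6 (dimension 21 + 66 = 87).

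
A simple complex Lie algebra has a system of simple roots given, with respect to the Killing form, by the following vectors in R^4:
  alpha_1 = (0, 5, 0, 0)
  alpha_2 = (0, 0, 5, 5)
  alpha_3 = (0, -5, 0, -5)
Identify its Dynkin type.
Compute the Cartan integers a_ij = 2(alpha_i, alpha_j)/(alpha_j, alpha_j); the resulting 3x3 Cartan matrix is
[[2, 0, -1], [0, 2, -1], [-2, -1, 2]].
The roots have two lengths (squared-length ratio 2:1); the short ones are alpha_{1}. The associated Dynkin diagram is a chain of 3 nodes with a double edge at one end; the terminal node there is the unique short simple root (B_3), so the type is B_3 (the algebra so(7)).

B_3 (so(7))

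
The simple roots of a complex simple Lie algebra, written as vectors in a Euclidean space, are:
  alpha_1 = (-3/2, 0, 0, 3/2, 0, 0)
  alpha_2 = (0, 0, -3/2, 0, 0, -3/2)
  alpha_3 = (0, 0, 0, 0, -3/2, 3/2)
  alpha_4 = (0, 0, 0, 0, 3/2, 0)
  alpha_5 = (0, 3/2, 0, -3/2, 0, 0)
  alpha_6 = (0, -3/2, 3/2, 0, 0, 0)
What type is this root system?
Compute the Cartan integers a_ij = 2(alpha_i, alpha_j)/(alpha_j, alpha_j); the resulting 6x6 Cartan matrix is
[[2, 0, 0, 0, -1, 0], [0, 2, -1, 0, 0, -1], [0, -1, 2, -2, 0, 0], [0, 0, -1, 2, 0, 0], [-1, 0, 0, 0, 2, -1], [0, -1, 0, 0, -1, 2]].
The roots have two lengths (squared-length ratio 2:1); the short ones are alpha_{4}. The associated Dynkin diagram is a chain of 6 nodes with a double edge at one end; the terminal node there is the unique short simple root (B_6), so the type is B_6 (the algebra so(13)).

type B_6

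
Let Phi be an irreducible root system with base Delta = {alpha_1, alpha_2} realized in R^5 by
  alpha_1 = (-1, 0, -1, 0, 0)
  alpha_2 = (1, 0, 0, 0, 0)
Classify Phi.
Compute the Cartan integers a_ij = 2(alpha_i, alpha_j)/(alpha_j, alpha_j); the resulting 2x2 Cartan matrix is
[[2, -2], [-1, 2]].
The roots have two lengths (squared-length ratio 2:1); the short ones are alpha_{2}. The associated Dynkin diagram is a chain of 2 nodes with a double edge at one end; the terminal node there is the unique short simple root (B_2), so the type is B_2 (the algebra so(5)).

B_2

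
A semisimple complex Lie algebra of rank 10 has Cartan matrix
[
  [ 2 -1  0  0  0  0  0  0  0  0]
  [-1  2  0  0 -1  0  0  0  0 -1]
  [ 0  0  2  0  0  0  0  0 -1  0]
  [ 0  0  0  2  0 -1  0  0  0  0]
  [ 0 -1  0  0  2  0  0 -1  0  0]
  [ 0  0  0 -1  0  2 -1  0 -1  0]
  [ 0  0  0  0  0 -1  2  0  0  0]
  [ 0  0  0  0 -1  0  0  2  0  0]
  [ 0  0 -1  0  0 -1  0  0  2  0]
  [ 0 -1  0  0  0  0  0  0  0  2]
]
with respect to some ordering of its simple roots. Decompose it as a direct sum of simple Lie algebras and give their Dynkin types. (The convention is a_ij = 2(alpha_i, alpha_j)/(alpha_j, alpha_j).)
D_5 (so(10)) + D_5 (so(10))

The diagram associated to this matrix has two connected components: the simple roots {alpha_1, alpha_2, alpha_5, alpha_8, alpha_10} form a chain of 3 nodes with a fork of two nodes at one end (D_5), and {alpha_3, alpha_4, alpha_6, alpha_7, alpha_9} form a chain of 3 nodes with a fork of two nodes at one end (D_5). A semisimple Lie algebra decomposes uniquely as the direct sum of simple ideals, one per connected component of its Dynkin diagram, so g ≅ D_5 ⊕ D_5 (dimension 45 + 45 = 90).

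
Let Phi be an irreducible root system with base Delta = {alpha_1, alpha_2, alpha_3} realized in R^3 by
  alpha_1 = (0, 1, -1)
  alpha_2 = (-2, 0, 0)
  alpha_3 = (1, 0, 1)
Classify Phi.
Compute the Cartan integers a_ij = 2(alpha_i, alpha_j)/(alpha_j, alpha_j); the resulting 3x3 Cartan matrix is
[[2, 0, -1], [0, 2, -2], [-1, -1, 2]].
The roots have two lengths (squared-length ratio 2:1); the short ones are alpha_{1,3}. The associated Dynkin diagram is a chain of 3 nodes with a double edge at one end; the terminal node there is the unique long simple root (C_3), so the type is C_3 (the algebra sp(6)).

C3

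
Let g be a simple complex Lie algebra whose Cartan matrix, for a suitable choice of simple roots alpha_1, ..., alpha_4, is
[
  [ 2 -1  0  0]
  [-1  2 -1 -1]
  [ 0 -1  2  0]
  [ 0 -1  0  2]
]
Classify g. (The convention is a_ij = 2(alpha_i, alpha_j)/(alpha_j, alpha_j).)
The matrix has rank 4 with 2's on the diagonal. Reading the off-diagonal entries as Dynkin edges (a single edge where a_ij = a_ji = -1; a double or triple edge where a_ij * a_ji = 2 or 3), the diagram is a chain of 2 nodes with a fork of two nodes at one end (D_4). One simple-root ordering that puts it in standard form is (alpha_3, alpha_2, alpha_4, alpha_1). So the algebra is type D_4, i.e. so(8).

type D_4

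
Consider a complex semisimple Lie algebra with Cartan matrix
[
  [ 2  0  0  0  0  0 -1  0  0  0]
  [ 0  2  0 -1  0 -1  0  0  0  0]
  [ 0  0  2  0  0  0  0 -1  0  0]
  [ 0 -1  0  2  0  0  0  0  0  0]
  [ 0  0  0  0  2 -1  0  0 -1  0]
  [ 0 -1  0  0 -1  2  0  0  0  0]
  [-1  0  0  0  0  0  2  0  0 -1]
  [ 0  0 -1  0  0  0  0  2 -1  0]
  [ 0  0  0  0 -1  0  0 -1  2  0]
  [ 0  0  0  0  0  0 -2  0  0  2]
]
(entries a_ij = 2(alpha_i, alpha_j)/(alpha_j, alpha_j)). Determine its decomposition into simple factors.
The diagram associated to this matrix has two connected components: the simple roots {alpha_2, alpha_3, alpha_4, alpha_5, alpha_6, alpha_8, alpha_9} form a chain of 7 nodes with single edges (A_7), and {alpha_1, alpha_7, alpha_10} form a chain of 3 nodes with a double edge at one end; the terminal node there is the unique long simple root (C_3). A semisimple Lie algebra decomposes uniquely as the direct sum of simple ideals, one per connected component of its Dynkin diagram, so g ≅ A_7 ⊕ C_3 (dimension 63 + 21 = 84).

A_7 (sl(8)) + C_3 (sp(6))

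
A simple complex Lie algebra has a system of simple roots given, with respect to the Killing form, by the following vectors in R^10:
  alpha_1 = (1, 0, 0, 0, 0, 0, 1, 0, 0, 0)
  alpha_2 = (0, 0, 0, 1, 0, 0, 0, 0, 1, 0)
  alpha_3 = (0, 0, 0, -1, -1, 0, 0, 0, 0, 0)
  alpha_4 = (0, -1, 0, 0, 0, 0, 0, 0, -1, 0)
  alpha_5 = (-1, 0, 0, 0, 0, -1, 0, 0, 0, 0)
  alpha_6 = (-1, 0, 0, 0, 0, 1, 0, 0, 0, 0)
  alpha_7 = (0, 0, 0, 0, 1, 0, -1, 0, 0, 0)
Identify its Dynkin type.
Compute the Cartan integers a_ij = 2(alpha_i, alpha_j)/(alpha_j, alpha_j); the resulting 7x7 Cartan matrix is
[[2, 0, 0, 0, -1, -1, -1], [0, 2, -1, -1, 0, 0, 0], [0, -1, 2, 0, 0, 0, -1], [0, -1, 0, 2, 0, 0, 0], [-1, 0, 0, 0, 2, 0, 0], [-1, 0, 0, 0, 0, 2, 0], [-1, 0, -1, 0, 0, 0, 2]].
All simple roots have the same length, so the diagram is simply laced. The associated Dynkin diagram is a chain of 5 nodes with a fork of two nodes at one end (D_7), so the type is D_7 (the algebra so(14)).

D_7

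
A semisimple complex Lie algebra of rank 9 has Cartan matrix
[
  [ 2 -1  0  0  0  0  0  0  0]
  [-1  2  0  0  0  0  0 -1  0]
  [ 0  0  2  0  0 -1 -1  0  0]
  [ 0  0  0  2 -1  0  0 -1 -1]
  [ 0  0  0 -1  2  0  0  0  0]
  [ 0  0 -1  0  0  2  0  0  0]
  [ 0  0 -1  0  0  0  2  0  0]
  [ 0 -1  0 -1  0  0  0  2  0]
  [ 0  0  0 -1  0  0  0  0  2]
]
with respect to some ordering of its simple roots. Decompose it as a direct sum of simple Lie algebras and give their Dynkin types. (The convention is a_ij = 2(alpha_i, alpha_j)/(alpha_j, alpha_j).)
The diagram associated to this matrix has two connected components: the simple roots {alpha_3, alpha_6, alpha_7} form a chain of 3 nodes with single edges (A_3), and {alpha_1, alpha_2, alpha_4, alpha_5, alpha_8, alpha_9} form a chain of 4 nodes with a fork of two nodes at one end (D_6). A semisimple Lie algebra decomposes uniquely as the direct sum of simple ideals, one per connected component of its Dynkin diagram, so g ≅ A_3 ⊕ D_6 (dimension 15 + 66 = 81).

A_3 + D_6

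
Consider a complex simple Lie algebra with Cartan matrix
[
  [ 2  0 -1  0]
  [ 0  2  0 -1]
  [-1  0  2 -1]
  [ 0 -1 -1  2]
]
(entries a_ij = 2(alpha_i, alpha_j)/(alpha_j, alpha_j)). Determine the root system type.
The matrix has rank 4 with 2's on the diagonal. Reading the off-diagonal entries as Dynkin edges (a single edge where a_ij = a_ji = -1; a double or triple edge where a_ij * a_ji = 2 or 3), the diagram is a chain of 4 nodes with single edges (A_4). One simple-root ordering that puts it in standard form is (alpha_1, alpha_3, alpha_4, alpha_2). So the algebra is type A_4, i.e. sl(5).

A_4 (sl(5))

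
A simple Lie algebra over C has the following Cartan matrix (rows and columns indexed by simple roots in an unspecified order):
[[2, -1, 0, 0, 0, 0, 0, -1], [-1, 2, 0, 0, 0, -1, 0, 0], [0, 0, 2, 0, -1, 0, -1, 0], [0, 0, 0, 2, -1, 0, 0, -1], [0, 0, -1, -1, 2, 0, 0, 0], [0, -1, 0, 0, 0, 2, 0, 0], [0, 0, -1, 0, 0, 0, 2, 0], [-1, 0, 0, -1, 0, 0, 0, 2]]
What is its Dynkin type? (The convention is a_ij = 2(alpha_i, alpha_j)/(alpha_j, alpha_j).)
type A_8

The matrix has rank 8 with 2's on the diagonal. Reading the off-diagonal entries as Dynkin edges (a single edge where a_ij = a_ji = -1; a double or triple edge where a_ij * a_ji = 2 or 3), the diagram is a chain of 8 nodes with single edges (A_8). One simple-root ordering that puts it in standard form is (alpha_7, alpha_3, alpha_5, alpha_4, alpha_8, alpha_1, alpha_2, alpha_6). So the algebra is type A_8, i.e. sl(9).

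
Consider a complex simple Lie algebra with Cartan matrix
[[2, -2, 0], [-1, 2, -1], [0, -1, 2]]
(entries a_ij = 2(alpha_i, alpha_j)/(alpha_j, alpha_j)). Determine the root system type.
C_3 (sp(6))

The matrix has rank 3 with 2's on the diagonal. Reading the off-diagonal entries as Dynkin edges (a single edge where a_ij = a_ji = -1; a double or triple edge where a_ij * a_ji = 2 or 3), the diagram is a chain of 3 nodes with a double edge at one end; the terminal node there is the unique long simple root (C_3). One simple-root ordering that puts it in standard form is (alpha_3, alpha_2, alpha_1). So the algebra is type C_3, i.e. sp(6).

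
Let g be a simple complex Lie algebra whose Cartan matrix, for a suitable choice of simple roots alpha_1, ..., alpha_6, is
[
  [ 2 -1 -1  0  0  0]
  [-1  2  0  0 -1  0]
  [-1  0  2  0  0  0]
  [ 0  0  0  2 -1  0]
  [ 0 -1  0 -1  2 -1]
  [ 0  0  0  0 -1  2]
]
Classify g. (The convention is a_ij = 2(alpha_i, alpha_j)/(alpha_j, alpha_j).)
type D_6

The matrix has rank 6 with 2's on the diagonal. Reading the off-diagonal entries as Dynkin edges (a single edge where a_ij = a_ji = -1; a double or triple edge where a_ij * a_ji = 2 or 3), the diagram is a chain of 4 nodes with a fork of two nodes at one end (D_6). One simple-root ordering that puts it in standard form is (alpha_3, alpha_1, alpha_2, alpha_5, alpha_4, alpha_6). So the algebra is type D_6, i.e. so(12).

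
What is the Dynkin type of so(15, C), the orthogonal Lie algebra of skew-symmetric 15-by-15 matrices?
This is so(15) with 15 odd, which has dimension 15(15-1)/2 = 105 and rank (15-1)/2 = 7. In the classification of classical Lie algebras, the orthogonal algebra so(2n+1) in an odd number of variables has type B_n; here n = 7, so the Dynkin diagram is a chain of 7 nodes with a double edge at one end; the terminal node there is the unique short simple root (B_7). Hence the type is B_7.

B7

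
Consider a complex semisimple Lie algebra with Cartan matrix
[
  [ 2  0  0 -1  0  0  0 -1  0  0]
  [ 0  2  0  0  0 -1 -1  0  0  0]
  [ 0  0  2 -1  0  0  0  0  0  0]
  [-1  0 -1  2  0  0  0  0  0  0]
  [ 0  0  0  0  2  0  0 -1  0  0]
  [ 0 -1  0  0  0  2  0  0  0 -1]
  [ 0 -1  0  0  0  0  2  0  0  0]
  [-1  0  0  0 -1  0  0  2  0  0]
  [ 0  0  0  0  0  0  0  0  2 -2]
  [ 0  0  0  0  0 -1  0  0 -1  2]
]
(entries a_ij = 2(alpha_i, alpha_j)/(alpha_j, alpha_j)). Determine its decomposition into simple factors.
A_5 ⊕ C_5

The diagram associated to this matrix has two connected components: the simple roots {alpha_1, alpha_3, alpha_4, alpha_5, alpha_8} form a chain of 5 nodes with single edges (A_5), and {alpha_2, alpha_6, alpha_7, alpha_9, alpha_10} form a chain of 5 nodes with a double edge at one end; the terminal node there is the unique long simple root (C_5). A semisimple Lie algebra decomposes uniquely as the direct sum of simple ideals, one per connected component of its Dynkin diagram, so g ≅ A_5 ⊕ C_5 (dimension 35 + 55 = 90).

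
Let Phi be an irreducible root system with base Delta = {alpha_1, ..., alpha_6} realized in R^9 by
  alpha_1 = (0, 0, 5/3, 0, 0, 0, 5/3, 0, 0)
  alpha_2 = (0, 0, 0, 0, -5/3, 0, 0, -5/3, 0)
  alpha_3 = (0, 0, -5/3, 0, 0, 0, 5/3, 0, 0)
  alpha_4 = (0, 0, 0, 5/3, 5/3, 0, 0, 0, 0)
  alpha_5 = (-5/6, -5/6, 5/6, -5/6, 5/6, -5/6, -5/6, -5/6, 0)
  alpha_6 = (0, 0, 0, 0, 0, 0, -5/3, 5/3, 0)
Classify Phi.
type E_6

Compute the Cartan integers a_ij = 2(alpha_i, alpha_j)/(alpha_j, alpha_j); the resulting 6x6 Cartan matrix is
[[2, 0, 0, 0, 0, -1], [0, 2, 0, -1, 0, -1], [0, 0, 2, 0, -1, -1], [0, -1, 0, 2, 0, 0], [0, 0, -1, 0, 2, 0], [-1, -1, -1, 0, 0, 2]].
All simple roots have the same length, so the diagram is simply laced. The associated Dynkin diagram is a chain of 5 nodes with one extra node attached to the third node from one end (E_6), so the type is E_6.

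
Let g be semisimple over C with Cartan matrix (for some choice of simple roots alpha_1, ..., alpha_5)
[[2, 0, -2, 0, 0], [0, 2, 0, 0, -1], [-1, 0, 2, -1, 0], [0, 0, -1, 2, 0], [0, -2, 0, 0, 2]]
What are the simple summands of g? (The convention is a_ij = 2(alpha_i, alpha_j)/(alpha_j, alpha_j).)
The diagram associated to this matrix has two connected components: the simple roots {alpha_2, alpha_5} form a chain of 2 nodes with a double edge at one end; the terminal node there is the unique short simple root (B_2), and {alpha_1, alpha_3, alpha_4} form a chain of 3 nodes with a double edge at one end; the terminal node there is the unique long simple root (C_3). A semisimple Lie algebra decomposes uniquely as the direct sum of simple ideals, one per connected component of its Dynkin diagram, so g ≅ B_2 ⊕ C_3 (dimension 10 + 21 = 31).

B2 ⊕ C3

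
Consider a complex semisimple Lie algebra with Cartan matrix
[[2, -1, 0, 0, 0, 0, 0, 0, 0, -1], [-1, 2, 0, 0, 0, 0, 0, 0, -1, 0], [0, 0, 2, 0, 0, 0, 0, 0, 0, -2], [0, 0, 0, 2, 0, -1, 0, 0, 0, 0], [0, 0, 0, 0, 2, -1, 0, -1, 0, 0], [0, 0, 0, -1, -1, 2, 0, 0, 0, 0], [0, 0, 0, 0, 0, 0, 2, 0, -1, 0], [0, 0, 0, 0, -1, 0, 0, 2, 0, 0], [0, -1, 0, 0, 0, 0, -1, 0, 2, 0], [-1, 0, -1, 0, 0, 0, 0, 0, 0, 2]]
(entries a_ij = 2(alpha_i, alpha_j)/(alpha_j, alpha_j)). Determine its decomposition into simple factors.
The diagram associated to this matrix has two connected components: the simple roots {alpha_4, alpha_5, alpha_6, alpha_8} form a chain of 4 nodes with single edges (A_4), and {alpha_1, alpha_2, alpha_3, alpha_7, alpha_9, alpha_10} form a chain of 6 nodes with a double edge at one end; the terminal node there is the unique long simple root (C_6). A semisimple Lie algebra decomposes uniquely as the direct sum of simple ideals, one per connected component of its Dynkin diagram, so g ≅ A_4 ⊕ C_6 (dimension 24 + 78 = 102).

type A_4 ⊕ type C_6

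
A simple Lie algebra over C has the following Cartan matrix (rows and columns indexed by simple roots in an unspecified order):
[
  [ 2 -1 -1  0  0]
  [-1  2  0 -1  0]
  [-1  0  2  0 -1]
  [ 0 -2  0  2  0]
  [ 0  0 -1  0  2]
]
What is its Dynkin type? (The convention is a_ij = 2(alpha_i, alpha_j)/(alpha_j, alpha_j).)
type C_5

The matrix has rank 5 with 2's on the diagonal. Reading the off-diagonal entries as Dynkin edges (a single edge where a_ij = a_ji = -1; a double or triple edge where a_ij * a_ji = 2 or 3), the diagram is a chain of 5 nodes with a double edge at one end; the terminal node there is the unique long simple root (C_5). One simple-root ordering that puts it in standard form is (alpha_5, alpha_3, alpha_1, alpha_2, alpha_4). So the algebra is type C_5, i.e. sp(10).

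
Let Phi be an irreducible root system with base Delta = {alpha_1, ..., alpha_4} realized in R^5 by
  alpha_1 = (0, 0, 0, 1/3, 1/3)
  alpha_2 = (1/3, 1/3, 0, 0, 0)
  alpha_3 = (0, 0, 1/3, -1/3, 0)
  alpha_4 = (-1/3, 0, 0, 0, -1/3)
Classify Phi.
A4

Compute the Cartan integers a_ij = 2(alpha_i, alpha_j)/(alpha_j, alpha_j); the resulting 4x4 Cartan matrix is
[[2, 0, -1, -1], [0, 2, 0, -1], [-1, 0, 2, 0], [-1, -1, 0, 2]].
All simple roots have the same length, so the diagram is simply laced. The associated Dynkin diagram is a chain of 4 nodes with single edges (A_4), so the type is A_4 (the algebra sl(5)).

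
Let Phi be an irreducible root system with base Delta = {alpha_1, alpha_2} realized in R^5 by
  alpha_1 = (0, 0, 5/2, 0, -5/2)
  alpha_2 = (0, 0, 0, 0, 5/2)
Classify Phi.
type B_2

Compute the Cartan integers a_ij = 2(alpha_i, alpha_j)/(alpha_j, alpha_j); the resulting 2x2 Cartan matrix is
[[2, -2], [-1, 2]].
The roots have two lengths (squared-length ratio 2:1); the short ones are alpha_{2}. The associated Dynkin diagram is a chain of 2 nodes with a double edge at one end; the terminal node there is the unique short simple root (B_2), so the type is B_2 (the algebra so(5)).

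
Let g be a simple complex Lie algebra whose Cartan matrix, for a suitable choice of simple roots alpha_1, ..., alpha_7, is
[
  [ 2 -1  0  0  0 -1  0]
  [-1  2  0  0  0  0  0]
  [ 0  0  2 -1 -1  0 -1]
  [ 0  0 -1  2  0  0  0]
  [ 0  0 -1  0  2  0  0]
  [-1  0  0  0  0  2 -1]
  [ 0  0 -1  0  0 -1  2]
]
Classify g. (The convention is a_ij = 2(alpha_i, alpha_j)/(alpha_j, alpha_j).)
D7

The matrix has rank 7 with 2's on the diagonal. Reading the off-diagonal entries as Dynkin edges (a single edge where a_ij = a_ji = -1; a double or triple edge where a_ij * a_ji = 2 or 3), the diagram is a chain of 5 nodes with a fork of two nodes at one end (D_7). One simple-root ordering that puts it in standard form is (alpha_2, alpha_1, alpha_6, alpha_7, alpha_3, alpha_5, alpha_4). So the algebra is type D_7, i.e. so(14).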